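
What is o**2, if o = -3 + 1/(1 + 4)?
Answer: 196/25 ≈ 7.8400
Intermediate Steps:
o = -14/5 (o = -3 + 1/5 = -14/5 ≈ -2.8000)
o**2 = (-14/5)**2 = 196/25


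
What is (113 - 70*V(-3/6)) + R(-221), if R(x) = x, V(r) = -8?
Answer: 452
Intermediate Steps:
(113 - 70*V(-3/6)) + R(-221) = (113 - 70*(-8)) - 221 = (113 + 560) - 221 = 673 - 221 = 452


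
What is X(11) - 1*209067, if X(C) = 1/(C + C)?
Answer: -4599473/22 ≈ -2.0907e+5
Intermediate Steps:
X(C) = 1/(2*C)
X(11) - 1*209067 = (1/2)/11 - 1*209067 = (1/2)*(1/11) - 209067 = 1/22 - 209067 = -4599473/22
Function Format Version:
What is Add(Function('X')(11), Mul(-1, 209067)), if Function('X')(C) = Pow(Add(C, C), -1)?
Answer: Rational(-4599473, 22) ≈ -2.0907e+5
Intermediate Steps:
Function('X')(C) = Mul(Rational(1, 2), Pow(C, -1)) (Function('X')(C) = Pow(Mul(2, C), -1) = Mul(Rational(1, 2), Pow(C, -1)))
Add(Function('X')(11), Mul(-1, 209067)) = Add(Mul(Rational(1, 2), Pow(11, -1)), Mul(-1, 209067)) = Add(Mul(Rational(1, 2), Rational(1, 11)), -209067) = Add(Rational(1, 22), -209067) = Rational(-4599473, 22)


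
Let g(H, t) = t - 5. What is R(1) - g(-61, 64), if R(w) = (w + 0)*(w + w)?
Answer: -57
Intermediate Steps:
g(H, t) = -5 + t
R(w) = 2*w² (R(w) = w*(2*w) = 2*w²)
R(1) - g(-61, 64) = 2*1² - (-5 + 64) = 2*1 - 1*59 = 2 - 59 = -57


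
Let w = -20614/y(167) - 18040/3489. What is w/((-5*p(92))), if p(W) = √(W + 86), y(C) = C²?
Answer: 287519903*√178/43300600845 ≈ 0.088590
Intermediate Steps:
p(W) = √(86 + W)
w = -575039806/97304721 (w = -20614/(167²) - 18040/3489 = -20614/27889 - 18040*1/3489 = -20614*1/27889 - 18040/3489 = -20614/27889 - 18040/3489 = -575039806/97304721 ≈ -5.9097)
w/((-5*p(92))) = -575039806*(-1/(5*√(86 + 92)))/97304721 = -575039806*(-√178/890)/97304721 = -(-287519903)*√178/43300600845 = 287519903*√178/43300600845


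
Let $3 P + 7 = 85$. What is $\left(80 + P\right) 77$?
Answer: $8162$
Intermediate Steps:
$P = 26$ ($P = - \frac{7}{3} + \frac{1}{3} \cdot 85 = - \frac{7}{3} + \frac{85}{3} = 26$)
$\left(80 + P\right) 77 = \left(80 + 26\right) 77 = 106 \cdot 77 = 8162$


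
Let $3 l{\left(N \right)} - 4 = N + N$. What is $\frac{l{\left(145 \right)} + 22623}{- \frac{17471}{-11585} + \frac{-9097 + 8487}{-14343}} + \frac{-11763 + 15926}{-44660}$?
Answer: $\frac{24086926875367373}{1643828711140} \approx 14653.0$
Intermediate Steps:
$l{\left(N \right)} = \frac{4}{3} + \frac{2 N}{3}$ ($l{\left(N \right)} = \frac{4}{3} + \frac{N + N}{3} = \frac{4}{3} + \frac{2 N}{3}$)
$\frac{l{\left(145 \right)} + 22623}{- \frac{17471}{-11585} + \frac{-9097 + 8487}{-14343}} + \frac{-11763 + 15926}{-44660} = \frac{\left(\frac{4}{3} + \frac{2}{3} \cdot 145\right) + 22623}{- \frac{17471}{-11585} + \frac{-9097 + 8487}{-14343}} + \frac{-11763 + 15926}{-44660} = \frac{\left(\frac{4}{3} + \frac{290}{3}\right) + 22623}{\left(-17471\right) \left(- \frac{1}{11585}\right) - - \frac{610}{14343}} + 4163 \left(- \frac{1}{44660}\right) = \frac{98 + 22623}{\frac{17471}{11585} + \frac{610}{14343}} - \frac{4163}{44660} = \frac{22721}{\frac{36807629}{23737665}} - \frac{4163}{44660} = 22721 \cdot \frac{23737665}{36807629} - \frac{4163}{44660} = \frac{539343486465}{36807629} - \frac{4163}{44660} = \frac{24086926875367373}{1643828711140}$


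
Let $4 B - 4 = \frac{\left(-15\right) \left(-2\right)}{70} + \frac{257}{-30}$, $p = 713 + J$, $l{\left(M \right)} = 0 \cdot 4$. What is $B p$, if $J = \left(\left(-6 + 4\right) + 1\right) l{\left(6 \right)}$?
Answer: $- \frac{619597}{840} \approx -737.62$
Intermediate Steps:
$l{\left(M \right)} = 0$
$J = 0$ ($J = \left(\left(-6 + 4\right) + 1\right) 0 = \left(-2 + 1\right) 0 = \left(-1\right) 0 = 0$)
$p = 713$ ($p = 713 + 0 = 713$)
$B = - \frac{869}{840}$ ($B = 1 + \frac{\frac{\left(-15\right) \left(-2\right)}{70} + \frac{257}{-30}}{4} = 1 + \frac{30 \cdot \frac{1}{70} + 257 \left(- \frac{1}{30}\right)}{4} = 1 + \frac{\frac{3}{7} - \frac{257}{30}}{4} = 1 + \frac{1}{4} \left(- \frac{1709}{210}\right) = 1 - \frac{1709}{840} = - \frac{869}{840} \approx -1.0345$)
$B p = \left(- \frac{869}{840}\right) 713 = - \frac{619597}{840}$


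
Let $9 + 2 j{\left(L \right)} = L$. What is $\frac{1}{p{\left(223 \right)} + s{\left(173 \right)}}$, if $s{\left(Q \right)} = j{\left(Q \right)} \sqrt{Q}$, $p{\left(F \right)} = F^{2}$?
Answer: $\frac{49729}{2471810189} - \frac{82 \sqrt{173}}{2471810189} \approx 1.9682 \cdot 10^{-5}$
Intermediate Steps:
$j{\left(L \right)} = - \frac{9}{2} + \frac{L}{2}$
$s{\left(Q \right)} = \sqrt{Q} \left(- \frac{9}{2} + \frac{Q}{2}\right)$ ($s{\left(Q \right)} = \left(- \frac{9}{2} + \frac{Q}{2}\right) \sqrt{Q} = \sqrt{Q} \left(- \frac{9}{2} + \frac{Q}{2}\right)$)
$\frac{1}{p{\left(223 \right)} + s{\left(173 \right)}} = \frac{1}{223^{2} + \frac{\sqrt{173} \left(-9 + 173\right)}{2}} = \frac{1}{49729 + \frac{1}{2} \sqrt{173} \cdot 164} = \frac{1}{49729 + 82 \sqrt{173}}$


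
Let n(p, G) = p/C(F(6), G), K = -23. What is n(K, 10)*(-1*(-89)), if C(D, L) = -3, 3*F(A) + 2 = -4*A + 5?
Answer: 2047/3 ≈ 682.33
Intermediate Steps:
F(A) = 1 - 4*A/3 (F(A) = -⅔ + (-4*A + 5)/3 = -⅔ + (5 - 4*A)/3 = -⅔ + (5/3 - 4*A/3) = 1 - 4*A/3)
n(p, G) = -p/3 (n(p, G) = p/(-3) = p*(-⅓) = -p/3)
n(K, 10)*(-1*(-89)) = (-⅓*(-23))*(-1*(-89)) = (23/3)*89 = 2047/3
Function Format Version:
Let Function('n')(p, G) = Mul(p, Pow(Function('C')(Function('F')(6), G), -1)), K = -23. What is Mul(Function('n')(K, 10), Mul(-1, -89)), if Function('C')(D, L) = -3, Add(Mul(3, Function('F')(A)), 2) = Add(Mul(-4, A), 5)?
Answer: Rational(2047, 3) ≈ 682.33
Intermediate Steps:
Function('F')(A) = Add(1, Mul(Rational(-4, 3), A)) (Function('F')(A) = Add(Rational(-2, 3), Mul(Rational(1, 3), Add(Mul(-4, A), 5))) = Add(Rational(-2, 3), Mul(Rational(1, 3), Add(5, Mul(-4, A)))) = Add(Rational(-2, 3), Add(Rational(5, 3), Mul(Rational(-4, 3), A))) = Add(1, Mul(Rational(-4, 3), A)))
Function('n')(p, G) = Mul(Rational(-1, 3), p) (Function('n')(p, G) = Mul(p, Pow(-3, -1)) = Mul(p, Rational(-1, 3)) = Mul(Rational(-1, 3), p))
Mul(Function('n')(K, 10), Mul(-1, -89)) = Mul(Mul(Rational(-1, 3), -23), Mul(-1, -89)) = Mul(Rational(23, 3), 89) = Rational(2047, 3)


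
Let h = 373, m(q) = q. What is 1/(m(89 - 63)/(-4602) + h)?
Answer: 177/66020 ≈ 0.0026810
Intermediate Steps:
1/(m(89 - 63)/(-4602) + h) = 1/((89 - 63)/(-4602) + 373) = 1/(26*(-1/4602) + 373) = 1/(-1/177 + 373) = 1/(66020/177) = 177/66020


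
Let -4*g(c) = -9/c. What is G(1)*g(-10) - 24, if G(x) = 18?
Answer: -561/20 ≈ -28.050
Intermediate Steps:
g(c) = 9/(4*c) (g(c) = -(-9)/(4*c) = 9/(4*c))
G(1)*g(-10) - 24 = 18*((9/4)/(-10)) - 24 = 18*((9/4)*(-⅒)) - 24 = 18*(-9/40) - 24 = -81/20 - 24 = -561/20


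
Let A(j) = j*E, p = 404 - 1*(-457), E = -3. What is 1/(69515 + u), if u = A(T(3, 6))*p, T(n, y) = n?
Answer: 1/61766 ≈ 1.6190e-5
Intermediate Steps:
p = 861 (p = 404 + 457 = 861)
A(j) = -3*j (A(j) = j*(-3) = -3*j)
u = -7749 (u = -3*3*861 = -9*861 = -7749)
1/(69515 + u) = 1/(69515 - 7749) = 1/61766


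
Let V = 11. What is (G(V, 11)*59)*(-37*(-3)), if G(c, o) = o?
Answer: 72039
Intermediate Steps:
(G(V, 11)*59)*(-37*(-3)) = (11*59)*(-37*(-3)) = 649*111 = 72039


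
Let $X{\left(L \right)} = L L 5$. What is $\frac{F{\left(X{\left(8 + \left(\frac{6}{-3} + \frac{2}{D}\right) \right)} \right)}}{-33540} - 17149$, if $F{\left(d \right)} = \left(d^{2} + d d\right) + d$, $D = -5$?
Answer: $- \frac{276551341}{16125} \approx -17150.0$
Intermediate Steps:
$X{\left(L \right)} = 5 L^{2}$ ($X{\left(L \right)} = L^{2} \cdot 5 = 5 L^{2}$)
$F{\left(d \right)} = d + 2 d^{2}$ ($F{\left(d \right)} = \left(d^{2} + d^{2}\right) + d = 2 d^{2} + d = d + 2 d^{2}$)
$\frac{F{\left(X{\left(8 + \left(\frac{6}{-3} + \frac{2}{D}\right) \right)} \right)}}{-33540} - 17149 = \frac{5 \left(8 + \left(\frac{6}{-3} + \frac{2}{-5}\right)\right)^{2} \left(1 + 2 \cdot 5 \left(8 + \left(\frac{6}{-3} + \frac{2}{-5}\right)\right)^{2}\right)}{-33540} - 17149 = 5 \left(8 + \left(6 \left(- \frac{1}{3}\right) + 2 \left(- \frac{1}{5}\right)\right)\right)^{2} \left(1 + 2 \cdot 5 \left(8 + \left(6 \left(- \frac{1}{3}\right) + 2 \left(- \frac{1}{5}\right)\right)\right)^{2}\right) \left(- \frac{1}{33540}\right) - 17149 = 5 \left(8 - \frac{12}{5}\right)^{2} \left(1 + 2 \cdot 5 \left(8 - \frac{12}{5}\right)^{2}\right) \left(- \frac{1}{33540}\right) - 17149 = 5 \left(\frac{28}{5}\right)^{2} \left(1 + 2 \cdot 5 \left(\frac{28}{5}\right)^{2}\right) \left(- \frac{1}{33540}\right) - 17149 = 5 \cdot \frac{784}{25} \left(1 + 2 \cdot 5 \cdot \frac{784}{25}\right) \left(- \frac{1}{33540}\right) - 17149 = \frac{784 \left(1 + 2 \cdot \frac{784}{5}\right)}{5} \left(- \frac{1}{33540}\right) - 17149 = \frac{784 \left(1 + \frac{1568}{5}\right)}{5} \left(- \frac{1}{33540}\right) - 17149 = \frac{784}{5} \cdot \frac{1573}{5} \left(- \frac{1}{33540}\right) - 17149 = \frac{1233232}{25} \left(- \frac{1}{33540}\right) - 17149 = - \frac{23716}{16125} - 17149 = - \frac{276551341}{16125}$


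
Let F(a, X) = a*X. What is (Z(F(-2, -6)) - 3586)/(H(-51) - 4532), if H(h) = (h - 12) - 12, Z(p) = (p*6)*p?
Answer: 2722/4607 ≈ 0.59084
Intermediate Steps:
F(a, X) = X*a
Z(p) = 6*p**2 (Z(p) = (6*p)*p = 6*p**2)
H(h) = -24 + h (H(h) = (-12 + h) - 12 = -24 + h)
(Z(F(-2, -6)) - 3586)/(H(-51) - 4532) = (6*(-6*(-2))**2 - 3586)/((-24 - 51) - 4532) = (6*12**2 - 3586)/(-75 - 4532) = (6*144 - 3586)/(-4607) = (864 - 3586)*(-1/4607) = -2722*(-1/4607) = 2722/4607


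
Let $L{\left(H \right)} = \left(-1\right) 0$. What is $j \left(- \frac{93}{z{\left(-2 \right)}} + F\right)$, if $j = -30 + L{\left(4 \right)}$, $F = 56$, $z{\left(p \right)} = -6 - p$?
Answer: $- \frac{4755}{2} \approx -2377.5$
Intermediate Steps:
$L{\left(H \right)} = 0$
$j = -30$ ($j = -30 + 0 = -30$)
$j \left(- \frac{93}{z{\left(-2 \right)}} + F\right) = - 30 \left(- \frac{93}{-6 - -2} + 56\right) = - 30 \left(- \frac{93}{-6 + 2} + 56\right) = - 30 \left(- \frac{93}{-4} + 56\right) = - 30 \left(\left(-93\right) \left(- \frac{1}{4}\right) + 56\right) = - 30 \left(\frac{93}{4} + 56\right) = \left(-30\right) \frac{317}{4} = - \frac{4755}{2}$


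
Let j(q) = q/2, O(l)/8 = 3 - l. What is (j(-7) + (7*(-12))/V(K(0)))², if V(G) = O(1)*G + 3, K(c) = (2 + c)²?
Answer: 405769/17956 ≈ 22.598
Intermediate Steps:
O(l) = 24 - 8*l (O(l) = 8*(3 - l) = 24 - 8*l)
V(G) = 3 + 16*G (V(G) = (24 - 8*1)*G + 3 = (24 - 8)*G + 3 = 16*G + 3 = 3 + 16*G)
j(q) = q/2 (j(q) = q*(½) = q/2)
(j(-7) + (7*(-12))/V(K(0)))² = ((½)*(-7) + (7*(-12))/(3 + 16*(2 + 0)²))² = (-7/2 - 84/(3 + 16*2²))² = (-7/2 - 84/(3 + 16*4))² = (-7/2 - 84/(3 + 64))² = (-7/2 - 84/67)² = (-637/134)² = 405769/17956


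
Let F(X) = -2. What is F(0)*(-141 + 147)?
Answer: -12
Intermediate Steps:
F(0)*(-141 + 147) = -2*(-141 + 147) = -2*6 = -12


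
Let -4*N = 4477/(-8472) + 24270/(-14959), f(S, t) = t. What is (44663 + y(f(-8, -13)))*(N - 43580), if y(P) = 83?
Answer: -494259004928947921/253465296 ≈ -1.9500e+9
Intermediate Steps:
N = 272586883/506930592 (N = -(4477/(-8472) + 24270/(-14959))/4 = -(4477*(-1/8472) + 24270*(-1/14959))/4 = -(-4477/8472 - 24270/14959)/4 = -¼*(-272586883/126732648) = 272586883/506930592 ≈ 0.53772)
(44663 + y(f(-8, -13)))*(N - 43580) = (44663 + 83)*(272586883/506930592 - 43580) = 44746*(-22091762612477/506930592) = -494259004928947921/253465296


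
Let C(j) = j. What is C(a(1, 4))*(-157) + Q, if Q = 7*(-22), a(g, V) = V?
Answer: -782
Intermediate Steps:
Q = -154
C(a(1, 4))*(-157) + Q = 4*(-157) - 154 = -628 - 154 = -782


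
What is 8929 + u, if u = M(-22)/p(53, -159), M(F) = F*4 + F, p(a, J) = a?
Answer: 473127/53 ≈ 8926.9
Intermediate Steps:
M(F) = 5*F (M(F) = 4*F + F = 5*F)
u = -110/53 (u = (5*(-22))/53 = -110*1/53 = -110/53 ≈ -2.0755)
8929 + u = 8929 - 110/53 = 473127/53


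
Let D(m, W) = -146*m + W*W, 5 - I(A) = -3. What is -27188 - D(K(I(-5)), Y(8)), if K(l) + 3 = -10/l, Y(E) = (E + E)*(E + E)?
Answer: -186689/2 ≈ -93345.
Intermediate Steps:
I(A) = 8 (I(A) = 5 - 1*(-3) = 5 + 3 = 8)
Y(E) = 4*E² (Y(E) = (2*E)*(2*E) = 4*E²)
K(l) = -3 - 10/l
D(m, W) = W² - 146*m (D(m, W) = -146*m + W² = W² - 146*m)
-27188 - D(K(I(-5)), Y(8)) = -27188 - ((4*8²)² - 146*(-3 - 10/8)) = -27188 - ((4*64)² - 146*(-3 - 10*⅛)) = -27188 - (256² - 146*(-3 - 5/4)) = -27188 - (65536 - 146*(-17/4)) = -27188 - (65536 + 1241/2) = -27188 - 1*132313/2 = -27188 - 132313/2 = -186689/2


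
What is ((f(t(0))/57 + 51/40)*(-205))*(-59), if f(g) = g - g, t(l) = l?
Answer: 123369/8 ≈ 15421.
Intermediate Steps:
f(g) = 0
((f(t(0))/57 + 51/40)*(-205))*(-59) = ((0/57 + 51/40)*(-205))*(-59) = ((0*(1/57) + 51*(1/40))*(-205))*(-59) = ((0 + 51/40)*(-205))*(-59) = ((51/40)*(-205))*(-59) = -2091/8*(-59) = 123369/8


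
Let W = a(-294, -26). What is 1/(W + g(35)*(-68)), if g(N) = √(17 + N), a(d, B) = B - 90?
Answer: 29/56748 - 17*√13/28374 ≈ -0.0016492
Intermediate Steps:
a(d, B) = -90 + B
W = -116 (W = -90 - 26 = -116)
1/(W + g(35)*(-68)) = 1/(-116 + √(17 + 35)*(-68)) = 1/(-116 + √52*(-68)) = 1/(-116 + (2*√13)*(-68)) = 1/(-116 - 136*√13)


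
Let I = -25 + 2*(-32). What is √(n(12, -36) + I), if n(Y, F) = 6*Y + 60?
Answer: √43 ≈ 6.5574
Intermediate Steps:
n(Y, F) = 60 + 6*Y
I = -89 (I = -25 - 64 = -89)
√(n(12, -36) + I) = √((60 + 6*12) - 89) = √((60 + 72) - 89) = √(132 - 89) = √43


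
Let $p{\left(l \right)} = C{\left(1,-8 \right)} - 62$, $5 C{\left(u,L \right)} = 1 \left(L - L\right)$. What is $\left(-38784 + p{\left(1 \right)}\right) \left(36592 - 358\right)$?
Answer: $-1407545964$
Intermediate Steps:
$C{\left(u,L \right)} = 0$ ($C{\left(u,L \right)} = \frac{1 \left(L - L\right)}{5} = \frac{1 \cdot 0}{5} = \frac{1}{5} \cdot 0 = 0$)
$p{\left(l \right)} = -62$ ($p{\left(l \right)} = 0 - 62 = -62$)
$\left(-38784 + p{\left(1 \right)}\right) \left(36592 - 358\right) = \left(-38784 - 62\right) \left(36592 - 358\right) = \left(-38846\right) 36234 = -1407545964$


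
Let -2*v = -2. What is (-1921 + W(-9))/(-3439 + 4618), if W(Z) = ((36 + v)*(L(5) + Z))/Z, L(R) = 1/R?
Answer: -84817/53055 ≈ -1.5987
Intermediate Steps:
v = 1 (v = -½*(-2) = 1)
W(Z) = (37/5 + 37*Z)/Z (W(Z) = ((36 + 1)*(1/5 + Z))/Z = (37*(⅕ + Z))/Z = (37/5 + 37*Z)/Z)
(-1921 + W(-9))/(-3439 + 4618) = (-1921 + (37 + (37/5)/(-9)))/(-3439 + 4618) = (-1921 + (37 + (37/5)*(-⅑)))/1179 = (-1921 + (37 - 37/45))*(1/1179) = (-1921 + 1628/45)*(1/1179) = -84817/45*1/1179 = -84817/53055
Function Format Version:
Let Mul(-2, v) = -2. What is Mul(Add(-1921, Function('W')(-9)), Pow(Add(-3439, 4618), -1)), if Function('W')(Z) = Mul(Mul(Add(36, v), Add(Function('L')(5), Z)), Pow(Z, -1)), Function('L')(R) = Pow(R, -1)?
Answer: Rational(-84817, 53055) ≈ -1.5987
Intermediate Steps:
v = 1 (v = Mul(Rational(-1, 2), -2) = 1)
Function('W')(Z) = Mul(Pow(Z, -1), Add(Rational(37, 5), Mul(37, Z))) (Function('W')(Z) = Mul(Mul(Add(36, 1), Add(Pow(5, -1), Z)), Pow(Z, -1)) = Mul(Mul(37, Add(Rational(1, 5), Z)), Pow(Z, -1)) = Mul(Add(Rational(37, 5), Mul(37, Z)), Pow(Z, -1)) = Mul(Pow(Z, -1), Add(Rational(37, 5), Mul(37, Z))))
Mul(Add(-1921, Function('W')(-9)), Pow(Add(-3439, 4618), -1)) = Mul(Add(-1921, Add(37, Mul(Rational(37, 5), Pow(-9, -1)))), Pow(Add(-3439, 4618), -1)) = Mul(Add(-1921, Add(37, Mul(Rational(37, 5), Rational(-1, 9)))), Pow(1179, -1)) = Mul(Add(-1921, Add(37, Rational(-37, 45))), Rational(1, 1179)) = Mul(Add(-1921, Rational(1628, 45)), Rational(1, 1179)) = Mul(Rational(-84817, 45), Rational(1, 1179)) = Rational(-84817, 53055)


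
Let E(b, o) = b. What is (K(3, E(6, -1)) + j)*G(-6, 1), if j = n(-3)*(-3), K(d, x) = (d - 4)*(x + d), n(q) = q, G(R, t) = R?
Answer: 0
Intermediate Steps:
K(d, x) = (-4 + d)*(d + x)
j = 9 (j = -3*(-3) = 9)
(K(3, E(6, -1)) + j)*G(-6, 1) = ((3**2 - 4*3 - 4*6 + 3*6) + 9)*(-6) = ((9 - 12 - 24 + 18) + 9)*(-6) = (-9 + 9)*(-6) = 0*(-6) = 0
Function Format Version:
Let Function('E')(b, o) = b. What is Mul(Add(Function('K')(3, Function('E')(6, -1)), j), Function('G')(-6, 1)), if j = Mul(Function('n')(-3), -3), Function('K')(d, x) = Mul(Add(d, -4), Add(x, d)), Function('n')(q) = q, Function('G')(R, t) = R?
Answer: 0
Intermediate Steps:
Function('K')(d, x) = Mul(Add(-4, d), Add(d, x))
j = 9 (j = Mul(-3, -3) = 9)
Mul(Add(Function('K')(3, Function('E')(6, -1)), j), Function('G')(-6, 1)) = Mul(Add(Add(Pow(3, 2), Mul(-4, 3), Mul(-4, 6), Mul(3, 6)), 9), -6) = Mul(Add(Add(9, -12, -24, 18), 9), -6) = Mul(Add(-9, 9), -6) = Mul(0, -6) = 0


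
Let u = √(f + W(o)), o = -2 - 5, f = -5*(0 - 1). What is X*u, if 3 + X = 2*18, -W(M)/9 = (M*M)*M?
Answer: 66*√773 ≈ 1835.0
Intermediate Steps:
f = 5 (f = -5*(-1) = 5)
o = -7
W(M) = -9*M³ (W(M) = -9*M*M*M = -9*M²*M = -9*M³)
X = 33 (X = -3 + 2*18 = -3 + 36 = 33)
u = 2*√773 (u = √(5 - 9*(-7)³) = √(5 - 9*(-343)) = √(5 + 3087) = √3092 = 2*√773 ≈ 55.606)
X*u = 33*(2*√773) = 66*√773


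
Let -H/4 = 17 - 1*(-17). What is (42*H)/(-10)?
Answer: 2856/5 ≈ 571.20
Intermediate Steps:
H = -136 (H = -4*(17 - 1*(-17)) = -4*(17 + 17) = -4*34 = -136)
(42*H)/(-10) = (42*(-136))/(-10) = -5712*(-⅒) = 2856/5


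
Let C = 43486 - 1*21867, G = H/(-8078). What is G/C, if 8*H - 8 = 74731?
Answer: -10677/199586608 ≈ -5.3496e-5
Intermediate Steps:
H = 74739/8 (H = 1 + (⅛)*74731 = 1 + 74731/8 = 74739/8 ≈ 9342.4)
G = -10677/9232 (G = (74739/8)/(-8078) = (74739/8)*(-1/8078) = -10677/9232 ≈ -1.1565)
C = 21619 (C = 43486 - 21867 = 21619)
G/C = -10677/9232/21619 = -10677/9232*1/21619 = -10677/199586608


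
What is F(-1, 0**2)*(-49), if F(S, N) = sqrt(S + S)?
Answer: -49*I*sqrt(2) ≈ -69.297*I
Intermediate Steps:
F(S, N) = sqrt(2)*sqrt(S) (F(S, N) = sqrt(2*S) = sqrt(2)*sqrt(S))
F(-1, 0**2)*(-49) = (sqrt(2)*sqrt(-1))*(-49) = (sqrt(2)*I)*(-49) = (I*sqrt(2))*(-49) = -49*I*sqrt(2)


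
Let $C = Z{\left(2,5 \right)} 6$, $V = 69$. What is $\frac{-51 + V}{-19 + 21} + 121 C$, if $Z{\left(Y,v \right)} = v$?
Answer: $3639$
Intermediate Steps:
$C = 30$ ($C = 5 \cdot 6 = 30$)
$\frac{-51 + V}{-19 + 21} + 121 C = \frac{-51 + 69}{-19 + 21} + 121 \cdot 30 = \frac{18}{2} + 3630 = 18 \cdot \frac{1}{2} + 3630 = 9 + 3630 = 3639$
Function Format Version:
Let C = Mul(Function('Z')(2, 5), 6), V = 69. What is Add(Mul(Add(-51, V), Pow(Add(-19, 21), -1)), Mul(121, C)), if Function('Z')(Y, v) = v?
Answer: 3639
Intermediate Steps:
C = 30 (C = Mul(5, 6) = 30)
Add(Mul(Add(-51, V), Pow(Add(-19, 21), -1)), Mul(121, C)) = Add(Mul(Add(-51, 69), Pow(Add(-19, 21), -1)), Mul(121, 30)) = Add(Mul(18, Pow(2, -1)), 3630) = Add(Mul(18, Rational(1, 2)), 3630) = Add(9, 3630) = 3639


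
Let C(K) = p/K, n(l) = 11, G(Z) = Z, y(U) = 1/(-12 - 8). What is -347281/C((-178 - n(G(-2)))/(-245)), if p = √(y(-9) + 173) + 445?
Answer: -1517302260/2518117 + 1704834*√17295/12590585 ≈ -584.75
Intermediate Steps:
y(U) = -1/20 (y(U) = 1/(-20) = -1/20)
p = 445 + √17295/10 (p = √(-1/20 + 173) + 445 = √(3459/20) + 445 = √17295/10 + 445 = 445 + √17295/10 ≈ 458.15)
C(K) = (445 + √17295/10)/K
-347281/C((-178 - n(G(-2)))/(-245)) = -347281*(-2*(-178 - 1*11)/(49*(4450 + √17295))) = -347281*(-2*(-178 - 11)/(49*(4450 + √17295))) = -347281*54/(7*(4450 + √17295)) = -347281/(15575/27 + 7*√17295/54)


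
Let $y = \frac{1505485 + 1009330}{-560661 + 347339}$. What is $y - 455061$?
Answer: $- \frac{97077037457}{213322} \approx -4.5507 \cdot 10^{5}$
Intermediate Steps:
$y = - \frac{2514815}{213322}$ ($y = \frac{2514815}{-213322} = 2514815 \left(- \frac{1}{213322}\right) = - \frac{2514815}{213322} \approx -11.789$)
$y - 455061 = - \frac{2514815}{213322} - 455061 = - \frac{97077037457}{213322}$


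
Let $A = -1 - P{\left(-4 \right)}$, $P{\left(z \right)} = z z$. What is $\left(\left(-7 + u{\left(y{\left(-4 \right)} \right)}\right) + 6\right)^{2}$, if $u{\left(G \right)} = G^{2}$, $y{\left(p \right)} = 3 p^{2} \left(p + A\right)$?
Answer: $1032384019969$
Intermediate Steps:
$P{\left(z \right)} = z^{2}$
$A = -17$ ($A = -1 - \left(-4\right)^{2} = -1 - 16 = -17$)
$y{\left(p \right)} = 3 p^{2} \left(-17 + p\right)$ ($y{\left(p \right)} = 3 p^{2} \left(p - 17\right) = 3 p^{2} \left(-17 + p\right)$)
$\left(\left(-7 + u{\left(y{\left(-4 \right)} \right)}\right) + 6\right)^{2} = \left(\left(-7 + \left(3 \left(-4\right)^{2} \left(-17 - 4\right)\right)^{2}\right) + 6\right)^{2} = \left(\left(-7 + \left(3 \cdot 16 \left(-21\right)\right)^{2}\right) + 6\right)^{2} = \left(\left(-7 + \left(-1008\right)^{2}\right) + 6\right)^{2} = \left(\left(-7 + 1016064\right) + 6\right)^{2} = \left(1016057 + 6\right)^{2} = 1016063^{2} = 1032384019969$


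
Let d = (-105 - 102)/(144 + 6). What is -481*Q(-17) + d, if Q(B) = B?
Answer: 408781/50 ≈ 8175.6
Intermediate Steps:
d = -69/50 (d = -207/150 = -207*1/150 = -69/50 ≈ -1.3800)
-481*Q(-17) + d = -481*(-17) - 69/50 = 8177 - 69/50 = 408781/50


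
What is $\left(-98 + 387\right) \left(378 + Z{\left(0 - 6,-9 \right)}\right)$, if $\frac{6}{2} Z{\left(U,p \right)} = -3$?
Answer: $108953$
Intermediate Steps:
$Z{\left(U,p \right)} = -1$ ($Z{\left(U,p \right)} = \frac{1}{3} \left(-3\right) = -1$)
$\left(-98 + 387\right) \left(378 + Z{\left(0 - 6,-9 \right)}\right) = \left(-98 + 387\right) \left(378 - 1\right) = 289 \cdot 377 = 108953$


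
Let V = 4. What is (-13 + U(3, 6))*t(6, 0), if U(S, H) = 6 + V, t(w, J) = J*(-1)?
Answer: 0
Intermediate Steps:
t(w, J) = -J
U(S, H) = 10 (U(S, H) = 6 + 4 = 10)
(-13 + U(3, 6))*t(6, 0) = (-13 + 10)*(-1*0) = -3*0 = 0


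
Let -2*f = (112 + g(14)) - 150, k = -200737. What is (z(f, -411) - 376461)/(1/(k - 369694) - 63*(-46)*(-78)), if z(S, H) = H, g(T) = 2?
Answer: 214979471832/128942504965 ≈ 1.6672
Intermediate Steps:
f = 18 (f = -((112 + 2) - 150)/2 = -(114 - 150)/2 = -1/2*(-36) = 18)
(z(f, -411) - 376461)/(1/(k - 369694) - 63*(-46)*(-78)) = (-411 - 376461)/(1/(-200737 - 369694) - 63*(-46)*(-78)) = -376872/(1/(-570431) + 2898*(-78)) = -376872/(-1/570431 - 226044) = -376872/(-128942504965/570431) = -376872*(-570431/128942504965) = 214979471832/128942504965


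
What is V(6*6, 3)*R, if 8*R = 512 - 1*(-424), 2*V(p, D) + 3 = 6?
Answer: 351/2 ≈ 175.50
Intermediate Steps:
V(p, D) = 3/2 (V(p, D) = -3/2 + (½)*6 = -3/2 + 3 = 3/2)
R = 117 (R = (512 - 1*(-424))/8 = (512 + 424)/8 = (⅛)*936 = 117)
V(6*6, 3)*R = (3/2)*117 = 351/2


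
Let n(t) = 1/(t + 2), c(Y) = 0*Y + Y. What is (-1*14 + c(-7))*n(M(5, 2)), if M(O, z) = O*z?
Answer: -7/4 ≈ -1.7500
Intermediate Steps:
c(Y) = Y (c(Y) = 0 + Y = Y)
n(t) = 1/(2 + t)
(-1*14 + c(-7))*n(M(5, 2)) = (-1*14 - 7)/(2 + 5*2) = (-14 - 7)/(2 + 10) = -21/12 = -21*1/12 = -7/4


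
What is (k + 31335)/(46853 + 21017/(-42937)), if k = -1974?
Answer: 420224419/670568748 ≈ 0.62667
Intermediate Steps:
(k + 31335)/(46853 + 21017/(-42937)) = (-1974 + 31335)/(46853 + 21017/(-42937)) = 29361/(46853 + 21017*(-1/42937)) = 29361/(46853 - 21017/42937) = 29361/(2011706244/42937) = 29361*(42937/2011706244) = 420224419/670568748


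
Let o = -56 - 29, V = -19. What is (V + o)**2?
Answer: 10816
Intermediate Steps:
o = -85
(V + o)**2 = (-19 - 85)**2 = (-104)**2 = 10816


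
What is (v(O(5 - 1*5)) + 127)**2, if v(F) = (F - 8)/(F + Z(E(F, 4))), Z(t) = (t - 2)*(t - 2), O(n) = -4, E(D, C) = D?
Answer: 1026169/64 ≈ 16034.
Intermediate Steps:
Z(t) = (-2 + t)**2 (Z(t) = (-2 + t)*(-2 + t) = (-2 + t)**2)
v(F) = (-8 + F)/(F + (-2 + F)**2) (v(F) = (F - 8)/(F + (-2 + F)**2) = (-8 + F)/(F + (-2 + F)**2))
(v(O(5 - 1*5)) + 127)**2 = ((-8 - 4)/(-4 + (-2 - 4)**2) + 127)**2 = (-12/(-4 + (-6)**2) + 127)**2 = (-12/(-4 + 36) + 127)**2 = (-12/32 + 127)**2 = ((1/32)*(-12) + 127)**2 = (-3/8 + 127)**2 = (1013/8)**2 = 1026169/64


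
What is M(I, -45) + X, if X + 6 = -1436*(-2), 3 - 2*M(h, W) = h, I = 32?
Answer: 5703/2 ≈ 2851.5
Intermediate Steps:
M(h, W) = 3/2 - h/2
X = 2866 (X = -6 - 1436*(-2) = -6 + 2872 = 2866)
M(I, -45) + X = (3/2 - ½*32) + 2866 = (3/2 - 16) + 2866 = -29/2 + 2866 = 5703/2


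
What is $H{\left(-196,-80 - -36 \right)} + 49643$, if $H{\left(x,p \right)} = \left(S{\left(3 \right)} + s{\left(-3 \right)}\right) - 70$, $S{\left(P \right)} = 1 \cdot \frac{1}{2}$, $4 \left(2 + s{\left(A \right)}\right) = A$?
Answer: $\frac{198283}{4} \approx 49571.0$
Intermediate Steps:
$s{\left(A \right)} = -2 + \frac{A}{4}$
$S{\left(P \right)} = \frac{1}{2}$ ($S{\left(P \right)} = 1 \cdot \frac{1}{2} = \frac{1}{2}$)
$H{\left(x,p \right)} = - \frac{289}{4}$ ($H{\left(x,p \right)} = \left(\frac{1}{2} + \left(-2 + \frac{1}{4} \left(-3\right)\right)\right) - 70 = \left(\frac{1}{2} - \frac{11}{4}\right) - 70 = - \frac{9}{4} - 70 = - \frac{289}{4}$)
$H{\left(-196,-80 - -36 \right)} + 49643 = - \frac{289}{4} + 49643 = \frac{198283}{4}$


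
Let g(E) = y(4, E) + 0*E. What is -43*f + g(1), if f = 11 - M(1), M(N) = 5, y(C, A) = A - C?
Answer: -261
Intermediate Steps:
g(E) = -4 + E (g(E) = (E - 1*4) + 0*E = (E - 4) + 0 = (-4 + E) + 0 = -4 + E)
f = 6 (f = 11 - 1*5 = 11 - 5 = 6)
-43*f + g(1) = -43*6 + (-4 + 1) = -258 - 3 = -261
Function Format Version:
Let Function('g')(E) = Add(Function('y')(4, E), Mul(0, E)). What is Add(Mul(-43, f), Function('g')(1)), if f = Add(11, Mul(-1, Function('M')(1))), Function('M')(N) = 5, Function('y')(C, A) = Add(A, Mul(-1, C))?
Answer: -261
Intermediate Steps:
Function('g')(E) = Add(-4, E) (Function('g')(E) = Add(Add(E, Mul(-1, 4)), Mul(0, E)) = Add(Add(E, -4), 0) = Add(Add(-4, E), 0) = Add(-4, E))
f = 6 (f = Add(11, Mul(-1, 5)) = Add(11, -5) = 6)
Add(Mul(-43, f), Function('g')(1)) = Add(Mul(-43, 6), Add(-4, 1)) = Add(-258, -3) = -261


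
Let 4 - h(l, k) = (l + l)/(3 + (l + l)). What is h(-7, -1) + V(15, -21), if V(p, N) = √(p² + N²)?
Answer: 30/11 + 3*√74 ≈ 28.534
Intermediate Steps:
h(l, k) = 4 - 2*l/(3 + 2*l) (h(l, k) = 4 - (l + l)/(3 + (l + l)) = 4 - 2*l/(3 + 2*l))
V(p, N) = √(N² + p²)
h(-7, -1) + V(15, -21) = 6*(2 - 7)/(3 + 2*(-7)) + √((-21)² + 15²) = 6*(-5)/(3 - 14) + √(441 + 225) = 6*(-5)/(-11) + √666 = 6*(-1/11)*(-5) + 3*√74 = 30/11 + 3*√74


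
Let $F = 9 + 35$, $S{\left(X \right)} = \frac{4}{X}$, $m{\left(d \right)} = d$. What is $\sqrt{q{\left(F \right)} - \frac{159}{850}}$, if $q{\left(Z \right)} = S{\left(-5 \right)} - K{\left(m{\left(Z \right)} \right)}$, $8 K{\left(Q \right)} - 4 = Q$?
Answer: $\frac{i \sqrt{201926}}{170} \approx 2.6433 i$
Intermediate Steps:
$K{\left(Q \right)} = \frac{1}{2} + \frac{Q}{8}$
$F = 44$
$q{\left(Z \right)} = - \frac{13}{10} - \frac{Z}{8}$ ($q{\left(Z \right)} = \frac{4}{-5} - \left(\frac{1}{2} + \frac{Z}{8}\right) = 4 \left(- \frac{1}{5}\right) - \left(\frac{1}{2} + \frac{Z}{8}\right) = - \frac{4}{5} - \left(\frac{1}{2} + \frac{Z}{8}\right) = - \frac{13}{10} - \frac{Z}{8}$)
$\sqrt{q{\left(F \right)} - \frac{159}{850}} = \sqrt{\left(- \frac{13}{10} - \frac{11}{2}\right) - \frac{159}{850}} = \sqrt{- \frac{34}{5} - \frac{159}{850}} = \sqrt{- \frac{5939}{850}} = \frac{i \sqrt{201926}}{170}$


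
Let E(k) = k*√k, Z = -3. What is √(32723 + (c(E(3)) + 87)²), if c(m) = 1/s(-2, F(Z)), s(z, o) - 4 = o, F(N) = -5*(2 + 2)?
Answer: √10311969/16 ≈ 200.70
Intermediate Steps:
F(N) = -20 (F(N) = -5*4 = -20)
E(k) = k^(3/2)
s(z, o) = 4 + o
c(m) = -1/16 (c(m) = 1/(4 - 20) = 1/(-16) = -1/16)
√(32723 + (c(E(3)) + 87)²) = √(32723 + (-1/16 + 87)²) = √(32723 + (1391/16)²) = √(32723 + 1934881/256) = √(10311969/256) = √10311969/16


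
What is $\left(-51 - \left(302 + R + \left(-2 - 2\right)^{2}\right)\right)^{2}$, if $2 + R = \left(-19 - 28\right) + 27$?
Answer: $120409$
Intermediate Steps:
$R = -22$ ($R = -2 + \left(\left(-19 - 28\right) + 27\right) = -2 + \left(-47 + 27\right) = -2 - 20 = -22$)
$\left(-51 - \left(302 + R + \left(-2 - 2\right)^{2}\right)\right)^{2} = \left(-51 - \left(280 + \left(-2 - 2\right)^{2}\right)\right)^{2} = \left(-51 - 296\right)^{2} = \left(-347\right)^{2} = 120409$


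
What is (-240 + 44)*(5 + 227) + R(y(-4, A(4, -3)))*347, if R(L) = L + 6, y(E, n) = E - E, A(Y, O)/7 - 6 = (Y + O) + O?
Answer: -43390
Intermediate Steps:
A(Y, O) = 42 + 7*Y + 14*O (A(Y, O) = 42 + 7*((Y + O) + O) = 42 + 7*((O + Y) + O) = 42 + 7*(Y + 2*O) = 42 + (7*Y + 14*O) = 42 + 7*Y + 14*O)
y(E, n) = 0
R(L) = 6 + L
(-240 + 44)*(5 + 227) + R(y(-4, A(4, -3)))*347 = (-240 + 44)*(5 + 227) + (6 + 0)*347 = -196*232 + 6*347 = -45472 + 2082 = -43390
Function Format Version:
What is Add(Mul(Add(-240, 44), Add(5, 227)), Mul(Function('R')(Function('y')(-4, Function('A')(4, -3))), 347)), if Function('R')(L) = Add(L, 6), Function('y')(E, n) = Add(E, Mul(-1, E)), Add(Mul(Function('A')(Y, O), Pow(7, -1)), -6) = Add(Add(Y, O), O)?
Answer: -43390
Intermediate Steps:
Function('A')(Y, O) = Add(42, Mul(7, Y), Mul(14, O)) (Function('A')(Y, O) = Add(42, Mul(7, Add(Add(Y, O), O))) = Add(42, Mul(7, Add(Add(O, Y), O))) = Add(42, Mul(7, Add(Y, Mul(2, O)))) = Add(42, Add(Mul(7, Y), Mul(14, O))) = Add(42, Mul(7, Y), Mul(14, O)))
Function('y')(E, n) = 0
Function('R')(L) = Add(6, L)
Add(Mul(Add(-240, 44), Add(5, 227)), Mul(Function('R')(Function('y')(-4, Function('A')(4, -3))), 347)) = Add(Mul(Add(-240, 44), Add(5, 227)), Mul(Add(6, 0), 347)) = Add(Mul(-196, 232), Mul(6, 347)) = Add(-45472, 2082) = -43390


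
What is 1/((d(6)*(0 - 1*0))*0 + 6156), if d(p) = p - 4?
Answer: 1/6156 ≈ 0.00016244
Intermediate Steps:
d(p) = -4 + p
1/((d(6)*(0 - 1*0))*0 + 6156) = 1/(((-4 + 6)*(0 - 1*0))*0 + 6156) = 1/((2*(0 + 0))*0 + 6156) = 1/((2*0)*0 + 6156) = 1/(0*0 + 6156) = 1/(0 + 6156) = 1/6156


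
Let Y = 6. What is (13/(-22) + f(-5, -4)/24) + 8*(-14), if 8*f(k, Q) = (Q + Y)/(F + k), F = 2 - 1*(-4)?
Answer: -118885/1056 ≈ -112.58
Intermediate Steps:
F = 6 (F = 2 + 4 = 6)
f(k, Q) = (6 + Q)/(8*(6 + k)) (f(k, Q) = ((Q + 6)/(6 + k))/8 = ((6 + Q)/(6 + k))/8 = (6 + Q)/(8*(6 + k)))
(13/(-22) + f(-5, -4)/24) + 8*(-14) = (13/(-22) + ((6 - 4)/(8*(6 - 5)))/24) + 8*(-14) = (13*(-1/22) + ((⅛)*2/1)*(1/24)) - 112 = (-13/22 + ((⅛)*1*2)*(1/24)) - 112 = (-13/22 + (¼)*(1/24)) - 112 = (-13/22 + 1/96) - 112 = -613/1056 - 112 = -118885/1056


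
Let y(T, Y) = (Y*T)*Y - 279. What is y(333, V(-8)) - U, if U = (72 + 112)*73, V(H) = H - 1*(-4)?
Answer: -8383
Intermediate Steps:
V(H) = 4 + H (V(H) = H + 4 = 4 + H)
y(T, Y) = -279 + T*Y**2 (y(T, Y) = (T*Y)*Y - 279 = T*Y**2 - 279 = -279 + T*Y**2)
U = 13432 (U = 184*73 = 13432)
y(333, V(-8)) - U = (-279 + 333*(4 - 8)**2) - 1*13432 = (-279 + 333*(-4)**2) - 13432 = (-279 + 333*16) - 13432 = (-279 + 5328) - 13432 = 5049 - 13432 = -8383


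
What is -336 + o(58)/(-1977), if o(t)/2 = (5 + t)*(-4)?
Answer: -221256/659 ≈ -335.75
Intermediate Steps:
o(t) = -40 - 8*t (o(t) = 2*((5 + t)*(-4)) = 2*(-20 - 4*t) = -40 - 8*t)
-336 + o(58)/(-1977) = -336 + (-40 - 8*58)/(-1977) = -336 + (-40 - 464)*(-1/1977) = -336 - 504*(-1/1977) = -336 + 168/659 = -221256/659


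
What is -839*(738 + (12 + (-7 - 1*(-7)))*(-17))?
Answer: -448026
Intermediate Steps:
-839*(738 + (12 + (-7 - 1*(-7)))*(-17)) = -839*(738 + (12 + (-7 + 7))*(-17)) = -839*(738 + (12 + 0)*(-17)) = -839*(738 + 12*(-17)) = -839*(738 - 204) = -839*534 = -448026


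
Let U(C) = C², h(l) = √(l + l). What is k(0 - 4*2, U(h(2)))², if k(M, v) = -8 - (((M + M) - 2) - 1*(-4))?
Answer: 36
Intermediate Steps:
h(l) = √2*√l (h(l) = √(2*l) = √2*√l)
k(M, v) = -10 - 2*M (k(M, v) = -8 - ((2*M - 2) + 4) = -8 - ((-2 + 2*M) + 4) = -8 - (2 + 2*M) = -8 + (-2 - 2*M) = -10 - 2*M)
k(0 - 4*2, U(h(2)))² = (-10 - 2*(0 - 4*2))² = (-10 - 2*(0 - 8))² = (-10 - 2*(-8))² = (-10 + 16)² = 6² = 36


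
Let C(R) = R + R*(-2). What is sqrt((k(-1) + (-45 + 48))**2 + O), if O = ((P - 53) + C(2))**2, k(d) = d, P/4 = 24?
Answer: sqrt(1685) ≈ 41.049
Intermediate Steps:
P = 96 (P = 4*24 = 96)
C(R) = -R (C(R) = R - 2*R = -R)
O = 1681 (O = ((96 - 53) - 1*2)**2 = (43 - 2)**2 = 41**2 = 1681)
sqrt((k(-1) + (-45 + 48))**2 + O) = sqrt((-1 + (-45 + 48))**2 + 1681) = sqrt((-1 + 3)**2 + 1681) = sqrt(2**2 + 1681) = sqrt(4 + 1681) = sqrt(1685)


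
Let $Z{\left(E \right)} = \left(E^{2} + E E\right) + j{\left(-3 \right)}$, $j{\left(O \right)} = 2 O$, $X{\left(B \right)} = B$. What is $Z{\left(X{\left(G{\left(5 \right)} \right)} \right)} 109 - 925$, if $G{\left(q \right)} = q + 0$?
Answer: $3871$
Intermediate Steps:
$G{\left(q \right)} = q$
$Z{\left(E \right)} = -6 + 2 E^{2}$ ($Z{\left(E \right)} = \left(E^{2} + E E\right) + 2 \left(-3\right) = \left(E^{2} + E^{2}\right) - 6 = 2 E^{2} - 6 = -6 + 2 E^{2}$)
$Z{\left(X{\left(G{\left(5 \right)} \right)} \right)} 109 - 925 = \left(-6 + 2 \cdot 5^{2}\right) 109 - 925 = \left(-6 + 2 \cdot 25\right) 109 - 925 = \left(-6 + 50\right) 109 - 925 = 44 \cdot 109 - 925 = 4796 - 925 = 3871$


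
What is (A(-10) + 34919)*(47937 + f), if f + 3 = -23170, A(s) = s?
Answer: 864486476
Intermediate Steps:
f = -23173 (f = -3 - 23170 = -23173)
(A(-10) + 34919)*(47937 + f) = (-10 + 34919)*(47937 - 23173) = 34909*24764 = 864486476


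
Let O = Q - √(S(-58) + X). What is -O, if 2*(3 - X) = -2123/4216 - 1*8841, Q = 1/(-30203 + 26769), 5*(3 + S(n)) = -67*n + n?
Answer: 1/3434 + √576160117285/10540 ≈ 72.017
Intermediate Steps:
S(n) = -3 - 66*n/5 (S(n) = -3 + (-67*n + n)/5 = -3 + (-66*n)/5 = -3 - 66*n/5)
Q = -1/3434 (Q = 1/(-3434) = -1/3434 ≈ -0.00029121)
X = 37301075/8432 (X = 3 - (-2123/4216 - 1*8841)/2 = 3 - (-2123*1/4216 - 8841)/2 = 3 - (-2123/4216 - 8841)/2 = 3 - ½*(-37275779/4216) = 3 + 37275779/8432 = 37301075/8432 ≈ 4423.8)
O = -1/3434 - √576160117285/10540 (O = -1/3434 - √((-3 - 66/5*(-58)) + 37301075/8432) = -1/3434 - √((-3 + 3828/5) + 37301075/8432) = -1/3434 - √(3813/5 + 37301075/8432) = -1/3434 - √(218656591/42160) = -1/3434 - √576160117285/10540 ≈ -72.017)
-O = -(-1/3434 - √576160117285/10540) = 1/3434 + √576160117285/10540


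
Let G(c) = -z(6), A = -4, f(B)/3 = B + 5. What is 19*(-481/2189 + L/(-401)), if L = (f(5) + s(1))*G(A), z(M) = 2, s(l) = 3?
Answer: -919733/877789 ≈ -1.0478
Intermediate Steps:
f(B) = 15 + 3*B (f(B) = 3*(B + 5) = 3*(5 + B) = 15 + 3*B)
G(c) = -2 (G(c) = -1*2 = -2)
L = -66 (L = ((15 + 3*5) + 3)*(-2) = ((15 + 15) + 3)*(-2) = (30 + 3)*(-2) = 33*(-2) = -66)
19*(-481/2189 + L/(-401)) = 19*(-481/2189 - 66/(-401)) = 19*(-481*1/2189 - 66*(-1/401)) = 19*(-481/2189 + 66/401) = 19*(-48407/877789) = -919733/877789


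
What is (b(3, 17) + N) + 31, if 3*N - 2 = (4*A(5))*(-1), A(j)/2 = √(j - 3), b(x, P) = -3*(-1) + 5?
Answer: 119/3 - 8*√2/3 ≈ 35.895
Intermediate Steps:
b(x, P) = 8 (b(x, P) = 3 + 5 = 8)
A(j) = 2*√(-3 + j) (A(j) = 2*√(j - 3) = 2*√(-3 + j))
N = ⅔ - 8*√2/3 (N = ⅔ + ((4*(2*√(-3 + 5)))*(-1))/3 = ⅔ + ((4*(2*√2))*(-1))/3 = ⅔ + ((8*√2)*(-1))/3 = ⅔ + (-8*√2)/3 = ⅔ - 8*√2/3 ≈ -3.1046)
(b(3, 17) + N) + 31 = (8 + (⅔ - 8*√2/3)) + 31 = (26/3 - 8*√2/3) + 31 = 119/3 - 8*√2/3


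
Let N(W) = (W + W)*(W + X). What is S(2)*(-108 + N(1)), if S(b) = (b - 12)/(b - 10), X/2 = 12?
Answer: -145/2 ≈ -72.500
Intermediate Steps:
X = 24 (X = 2*12 = 24)
N(W) = 2*W*(24 + W) (N(W) = (W + W)*(W + 24) = (2*W)*(24 + W) = 2*W*(24 + W))
S(b) = (-12 + b)/(-10 + b)
S(2)*(-108 + N(1)) = ((-12 + 2)/(-10 + 2))*(-108 + 2*1*(24 + 1)) = (-10/(-8))*(-108 + 2*1*25) = (-⅛*(-10))*(-108 + 50) = (5/4)*(-58) = -145/2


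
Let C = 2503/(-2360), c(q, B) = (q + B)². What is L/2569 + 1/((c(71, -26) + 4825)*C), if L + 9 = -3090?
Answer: -5314012229/4404691795 ≈ -1.2064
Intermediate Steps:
L = -3099 (L = -9 - 3090 = -3099)
c(q, B) = (B + q)²
C = -2503/2360 (C = 2503*(-1/2360) = -2503/2360 ≈ -1.0606)
L/2569 + 1/((c(71, -26) + 4825)*C) = -3099/2569 + 1/(((-26 + 71)² + 4825)*(-2503/2360)) = -3099*1/2569 - 2360/2503/(45² + 4825) = -3099/2569 - 2360/2503/(2025 + 4825) = -3099/2569 - 2360/2503/6850 = -3099/2569 + (1/6850)*(-2360/2503) = -3099/2569 - 236/1714555 = -5314012229/4404691795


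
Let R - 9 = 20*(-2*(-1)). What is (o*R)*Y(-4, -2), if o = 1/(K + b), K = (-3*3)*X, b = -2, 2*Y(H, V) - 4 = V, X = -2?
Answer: 49/16 ≈ 3.0625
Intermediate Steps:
Y(H, V) = 2 + V/2
K = 18 (K = -3*3*(-2) = -9*(-2) = 18)
R = 49 (R = 9 + 20*(-2*(-1)) = 9 + 20*2 = 9 + 40 = 49)
o = 1/16 (o = 1/(18 - 2) = 1/16 ≈ 0.062500)
(o*R)*Y(-4, -2) = ((1/16)*49)*(2 + (½)*(-2)) = 49*(2 - 1)/16 = (49/16)*1 = 49/16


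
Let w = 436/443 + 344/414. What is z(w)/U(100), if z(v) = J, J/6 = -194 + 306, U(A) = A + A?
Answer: 84/25 ≈ 3.3600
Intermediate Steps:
U(A) = 2*A
J = 672 (J = 6*(-194 + 306) = 6*112 = 672)
w = 166448/91701 (w = 436*(1/443) + 344*(1/414) = 436/443 + 172/207 = 166448/91701 ≈ 1.8151)
z(v) = 672
z(w)/U(100) = 672/((2*100)) = 672/200 = 672*(1/200) = 84/25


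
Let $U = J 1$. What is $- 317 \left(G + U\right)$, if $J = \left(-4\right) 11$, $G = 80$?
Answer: $-11412$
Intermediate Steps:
$J = -44$
$U = -44$ ($U = \left(-44\right) 1 = -44$)
$- 317 \left(G + U\right) = - 317 \left(80 - 44\right) = \left(-317\right) 36 = -11412$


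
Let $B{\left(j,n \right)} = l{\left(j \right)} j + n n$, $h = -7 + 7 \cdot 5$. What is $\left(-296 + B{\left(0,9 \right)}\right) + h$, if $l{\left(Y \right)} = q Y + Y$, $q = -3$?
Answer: $-187$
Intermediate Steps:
$l{\left(Y \right)} = - 2 Y$ ($l{\left(Y \right)} = - 3 Y + Y = - 2 Y$)
$h = 28$ ($h = -7 + 35 = 28$)
$B{\left(j,n \right)} = n^{2} - 2 j^{2}$ ($B{\left(j,n \right)} = - 2 j j + n n = - 2 j^{2} + n^{2} = n^{2} - 2 j^{2}$)
$\left(-296 + B{\left(0,9 \right)}\right) + h = \left(-296 + \left(9^{2} - 2 \cdot 0^{2}\right)\right) + 28 = \left(-296 + \left(81 - 0\right)\right) + 28 = \left(-296 + \left(81 + 0\right)\right) + 28 = \left(-296 + 81\right) + 28 = -215 + 28 = -187$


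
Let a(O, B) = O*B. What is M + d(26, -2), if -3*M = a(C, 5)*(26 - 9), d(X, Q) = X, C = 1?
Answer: -7/3 ≈ -2.3333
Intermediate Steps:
a(O, B) = B*O
M = -85/3 (M = -5*1*(26 - 9)/3 = -5*17/3 = -⅓*85 = -85/3 ≈ -28.333)
M + d(26, -2) = -85/3 + 26 = -7/3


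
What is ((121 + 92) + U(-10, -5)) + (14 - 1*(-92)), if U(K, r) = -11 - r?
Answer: 313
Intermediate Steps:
((121 + 92) + U(-10, -5)) + (14 - 1*(-92)) = ((121 + 92) + (-11 - 1*(-5))) + (14 - 1*(-92)) = (213 + (-11 + 5)) + (14 + 92) = (213 - 6) + 106 = 207 + 106 = 313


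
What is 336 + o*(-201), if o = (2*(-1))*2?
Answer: 1140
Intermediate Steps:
o = -4 (o = -2*2 = -4)
336 + o*(-201) = 336 - 4*(-201) = 336 + 804 = 1140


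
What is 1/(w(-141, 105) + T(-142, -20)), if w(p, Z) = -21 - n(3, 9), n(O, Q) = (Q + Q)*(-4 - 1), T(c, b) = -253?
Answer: -1/184 ≈ -0.0054348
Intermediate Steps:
n(O, Q) = -10*Q (n(O, Q) = (2*Q)*(-5) = -10*Q)
w(p, Z) = 69 (w(p, Z) = -21 - (-10)*9 = -21 - 1*(-90) = -21 + 90 = 69)
1/(w(-141, 105) + T(-142, -20)) = 1/(69 - 253) = 1/(-184) = -1/184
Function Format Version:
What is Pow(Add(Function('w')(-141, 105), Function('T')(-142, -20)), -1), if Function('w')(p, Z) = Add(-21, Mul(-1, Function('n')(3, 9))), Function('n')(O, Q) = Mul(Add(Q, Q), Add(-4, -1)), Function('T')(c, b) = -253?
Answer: Rational(-1, 184) ≈ -0.0054348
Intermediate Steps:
Function('n')(O, Q) = Mul(-10, Q) (Function('n')(O, Q) = Mul(Mul(2, Q), -5) = Mul(-10, Q))
Function('w')(p, Z) = 69 (Function('w')(p, Z) = Add(-21, Mul(-1, Mul(-10, 9))) = Add(-21, Mul(-1, -90)) = Add(-21, 90) = 69)
Pow(Add(Function('w')(-141, 105), Function('T')(-142, -20)), -1) = Pow(Add(69, -253), -1) = Pow(-184, -1) = Rational(-1, 184)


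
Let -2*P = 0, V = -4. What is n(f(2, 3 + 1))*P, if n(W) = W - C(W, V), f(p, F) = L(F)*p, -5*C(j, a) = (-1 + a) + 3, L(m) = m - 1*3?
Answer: 0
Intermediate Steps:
L(m) = -3 + m (L(m) = m - 3 = -3 + m)
P = 0 (P = -1/2*0 = 0)
C(j, a) = -2/5 - a/5 (C(j, a) = -((-1 + a) + 3)/5 = -(2 + a)/5 = -2/5 - a/5)
f(p, F) = p*(-3 + F) (f(p, F) = (-3 + F)*p = p*(-3 + F))
n(W) = -2/5 + W (n(W) = W - (-2/5 - 1/5*(-4)) = W - (-2/5 + 4/5) = W - 1*2/5 = W - 2/5 = -2/5 + W)
n(f(2, 3 + 1))*P = (-2/5 + 2*(-3 + (3 + 1)))*0 = (-2/5 + 2*(-3 + 4))*0 = (-2/5 + 2*1)*0 = (-2/5 + 2)*0 = (8/5)*0 = 0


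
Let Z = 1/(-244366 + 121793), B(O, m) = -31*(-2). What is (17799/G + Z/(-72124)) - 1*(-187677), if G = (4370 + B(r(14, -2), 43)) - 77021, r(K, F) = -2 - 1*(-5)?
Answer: 10948717091699006927/58338162888148 ≈ 1.8768e+5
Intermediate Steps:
r(K, F) = 3 (r(K, F) = -2 + 5 = 3)
B(O, m) = 62
Z = -1/122573 (Z = 1/(-122573) = -1/122573 ≈ -8.1584e-6)
G = -72589 (G = (4370 + 62) - 77021 = 4432 - 77021 = -72589)
(17799/G + Z/(-72124)) - 1*(-187677) = (17799/(-72589) - 1/122573/(-72124)) - 1*(-187677) = (17799*(-1/72589) - 1/122573*(-1/72124)) + 187677 = (-17799/72589 + 1/8840455052) + 187677 = -14304659945269/58338162888148 + 187677 = 10948717091699006927/58338162888148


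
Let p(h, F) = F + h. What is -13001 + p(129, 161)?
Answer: -12711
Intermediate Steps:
-13001 + p(129, 161) = -13001 + (161 + 129) = -13001 + 290 = -12711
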